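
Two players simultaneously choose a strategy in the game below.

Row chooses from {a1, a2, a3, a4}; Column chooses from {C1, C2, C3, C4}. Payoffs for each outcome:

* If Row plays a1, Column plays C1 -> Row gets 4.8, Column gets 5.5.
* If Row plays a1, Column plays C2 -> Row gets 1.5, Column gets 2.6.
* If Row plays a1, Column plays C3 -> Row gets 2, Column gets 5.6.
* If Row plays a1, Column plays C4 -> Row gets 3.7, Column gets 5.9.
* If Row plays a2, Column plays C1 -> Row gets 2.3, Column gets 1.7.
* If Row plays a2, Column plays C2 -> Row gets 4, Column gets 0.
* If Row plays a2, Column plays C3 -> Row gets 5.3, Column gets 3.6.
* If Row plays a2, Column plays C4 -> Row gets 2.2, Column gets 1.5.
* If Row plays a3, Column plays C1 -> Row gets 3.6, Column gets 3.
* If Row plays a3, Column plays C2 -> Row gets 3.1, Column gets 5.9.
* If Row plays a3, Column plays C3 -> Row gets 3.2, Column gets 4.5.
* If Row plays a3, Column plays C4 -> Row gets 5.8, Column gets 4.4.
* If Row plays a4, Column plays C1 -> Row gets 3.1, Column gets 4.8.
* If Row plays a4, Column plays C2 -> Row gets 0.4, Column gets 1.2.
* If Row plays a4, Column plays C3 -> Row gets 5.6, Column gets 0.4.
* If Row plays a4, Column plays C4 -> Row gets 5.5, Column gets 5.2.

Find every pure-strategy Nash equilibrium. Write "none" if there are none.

There is no pure-strategy Nash equilibrium.

(a1, C1): Column can switch to C3 (5.5 → 5.6). Not NE.
(a1, C2): Row can switch to a2 (1.5 → 4). Not NE.
(a1, C3): Row can switch to a2 (2 → 5.3). Not NE.
(a1, C4): Row can switch to a3 (3.7 → 5.8). Not NE.
(a2, C1): Row can switch to a1 (2.3 → 4.8). Not NE.
(a2, C2): Column can switch to C1 (0 → 1.7). Not NE.
(The remaining 10 profiles each have a profitable deviation by the same check.)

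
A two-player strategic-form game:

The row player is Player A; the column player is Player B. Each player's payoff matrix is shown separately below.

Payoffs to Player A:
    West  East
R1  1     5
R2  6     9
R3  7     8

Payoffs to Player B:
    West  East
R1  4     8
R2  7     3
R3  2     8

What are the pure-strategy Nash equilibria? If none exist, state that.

This game has no pure Nash equilibrium.

(R1, West): Player A can switch to R2 (1 → 6). Not NE.
(R1, East): Player A can switch to R2 (5 → 9). Not NE.
(R2, West): Player A can switch to R3 (6 → 7). Not NE.
(R2, East): Player B can switch to West (3 → 7). Not NE.
(R3, West): Player B can switch to East (2 → 8). Not NE.
(R3, East): Player A can switch to R2 (8 → 9). Not NE.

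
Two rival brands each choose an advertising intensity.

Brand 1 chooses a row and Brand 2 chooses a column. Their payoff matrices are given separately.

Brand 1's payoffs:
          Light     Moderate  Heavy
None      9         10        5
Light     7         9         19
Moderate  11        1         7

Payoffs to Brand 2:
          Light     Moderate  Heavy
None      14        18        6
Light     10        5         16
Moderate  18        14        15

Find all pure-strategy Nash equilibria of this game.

The pure Nash equilibria are (None, Moderate); (Light, Heavy); (Moderate, Light).

For each strategy profile, look for a profitable unilateral deviation.
(None, Light): Brand 1 can switch to Moderate (9 → 11). Not NE.
(None, Moderate): Brand 1 gets 10, best alternative 9; Brand 2 gets 18, best alternative 14. No profitable deviation — NE.
(None, Heavy): Brand 1 can switch to Light (5 → 19). Not NE.
(Light, Light): Brand 1 can switch to None (7 → 9). Not NE.
(Light, Moderate): Brand 1 can switch to None (9 → 10). Not NE.
(Light, Heavy): Brand 1 gets 19, best alternative 7; Brand 2 gets 16, best alternative 10. No profitable deviation — NE.
(Moderate, Light): Brand 1 gets 11, best alternative 9; Brand 2 gets 18, best alternative 15. No profitable deviation — NE.
(Moderate, Moderate): Brand 1 can switch to None (1 → 10). Not NE.
(Moderate, Heavy): Brand 1 can switch to Light (7 → 19). Not NE.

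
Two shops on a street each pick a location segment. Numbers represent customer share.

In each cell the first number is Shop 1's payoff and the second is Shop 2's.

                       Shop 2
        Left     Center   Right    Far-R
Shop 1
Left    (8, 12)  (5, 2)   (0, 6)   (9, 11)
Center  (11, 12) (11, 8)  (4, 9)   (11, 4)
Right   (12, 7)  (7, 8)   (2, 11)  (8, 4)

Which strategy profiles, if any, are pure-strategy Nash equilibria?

Shop 1 against Left: payoffs 8, 11, 12 → best response Right.
Shop 1 against Center: payoffs 5, 11, 7 → best response Center.
Shop 1 against Right: payoffs 0, 4, 2 → best response Center.
Shop 1 against Far-R: payoffs 9, 11, 8 → best response Center.
Shop 2 against Left: payoffs 12, 2, 6, 11 → best response Left.
Shop 2 against Center: payoffs 12, 8, 9, 4 → best response Left.
Shop 2 against Right: payoffs 7, 8, 11, 4 → best response Right.
No profile is a mutual best response for all players.

none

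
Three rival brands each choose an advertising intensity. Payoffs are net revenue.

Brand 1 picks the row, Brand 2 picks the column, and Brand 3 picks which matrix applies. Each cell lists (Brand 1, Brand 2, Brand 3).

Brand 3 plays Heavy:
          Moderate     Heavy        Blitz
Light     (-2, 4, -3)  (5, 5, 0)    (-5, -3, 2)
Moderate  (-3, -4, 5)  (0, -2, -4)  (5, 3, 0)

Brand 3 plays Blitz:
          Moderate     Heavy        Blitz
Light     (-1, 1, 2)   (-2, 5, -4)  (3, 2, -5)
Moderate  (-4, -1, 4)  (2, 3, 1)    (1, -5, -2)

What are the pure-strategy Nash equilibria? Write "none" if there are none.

Brand 1 against (Moderate, Heavy): payoffs -2, -3 → best response Light.
Brand 1 against (Moderate, Blitz): payoffs -1, -4 → best response Light.
Brand 1 against (Heavy, Heavy): payoffs 5, 0 → best response Light.
Brand 1 against (Heavy, Blitz): payoffs -2, 2 → best response Moderate.
Brand 1 against (Blitz, Heavy): payoffs -5, 5 → best response Moderate.
Brand 1 against (Blitz, Blitz): payoffs 3, 1 → best response Light.
Brand 2 against (Light, Heavy): payoffs 4, 5, -3 → best response Heavy.
Brand 2 against (Light, Blitz): payoffs 1, 5, 2 → best response Heavy.
Brand 2 against (Moderate, Heavy): payoffs -4, -2, 3 → best response Blitz.
Brand 2 against (Moderate, Blitz): payoffs -1, 3, -5 → best response Heavy.
Brand 3 against (Light, Moderate): payoffs -3, 2 → best response Blitz.
Brand 3 against (Light, Heavy): payoffs 0, -4 → best response Heavy.
Brand 3 against (Light, Blitz): payoffs 2, -5 → best response Heavy.
Brand 3 against (Moderate, Moderate): payoffs 5, 4 → best response Heavy.
Brand 3 against (Moderate, Heavy): payoffs -4, 1 → best response Blitz.
Brand 3 against (Moderate, Blitz): payoffs 0, -2 → best response Heavy.
Mutual best responses: (Light, Heavy, Heavy); (Moderate, Heavy, Blitz); (Moderate, Blitz, Heavy).

(Light, Heavy, Heavy), (Moderate, Heavy, Blitz), (Moderate, Blitz, Heavy)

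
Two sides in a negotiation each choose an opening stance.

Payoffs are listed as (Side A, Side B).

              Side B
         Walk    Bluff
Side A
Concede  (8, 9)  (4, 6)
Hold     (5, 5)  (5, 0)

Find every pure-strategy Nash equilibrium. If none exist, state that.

For each strategy profile, look for a profitable unilateral deviation.
(Concede, Walk): Side A gets 8, best alternative 5; Side B gets 9, best alternative 6. No profitable deviation — NE.
(Concede, Bluff): Side A can switch to Hold (4 → 5). Not NE.
(Hold, Walk): Side A can switch to Concede (5 → 8). Not NE.
(Hold, Bluff): Side B can switch to Walk (0 → 5). Not NE.

Pure NE: (Concede, Walk)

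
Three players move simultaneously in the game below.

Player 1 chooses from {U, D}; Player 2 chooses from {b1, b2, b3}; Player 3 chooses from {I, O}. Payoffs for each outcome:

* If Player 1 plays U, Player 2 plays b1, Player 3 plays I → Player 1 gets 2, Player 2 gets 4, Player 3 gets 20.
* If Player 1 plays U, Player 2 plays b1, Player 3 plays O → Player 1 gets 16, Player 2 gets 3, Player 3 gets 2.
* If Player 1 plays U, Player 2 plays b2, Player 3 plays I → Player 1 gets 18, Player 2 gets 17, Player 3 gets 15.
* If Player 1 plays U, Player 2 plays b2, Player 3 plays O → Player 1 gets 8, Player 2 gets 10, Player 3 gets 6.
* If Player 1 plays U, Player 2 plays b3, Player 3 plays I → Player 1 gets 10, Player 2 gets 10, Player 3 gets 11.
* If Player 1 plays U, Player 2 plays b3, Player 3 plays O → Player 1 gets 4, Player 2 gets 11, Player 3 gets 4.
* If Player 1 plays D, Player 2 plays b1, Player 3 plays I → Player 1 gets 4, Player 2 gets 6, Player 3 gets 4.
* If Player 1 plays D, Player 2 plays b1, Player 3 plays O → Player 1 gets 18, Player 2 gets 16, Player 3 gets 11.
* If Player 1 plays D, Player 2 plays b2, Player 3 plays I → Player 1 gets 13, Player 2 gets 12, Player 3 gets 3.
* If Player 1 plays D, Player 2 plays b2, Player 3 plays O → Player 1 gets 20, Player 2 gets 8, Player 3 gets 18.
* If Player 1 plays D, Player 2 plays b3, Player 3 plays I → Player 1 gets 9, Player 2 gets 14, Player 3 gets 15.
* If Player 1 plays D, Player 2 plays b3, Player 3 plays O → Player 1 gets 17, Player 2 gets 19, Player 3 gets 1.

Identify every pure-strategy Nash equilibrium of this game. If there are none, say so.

Mark each player's best response to every combination of opponents' strategies; a profile where every player is best-responding is a pure Nash equilibrium.
Player 1 against (b1, I): payoffs 2, 4 → best response D.
Player 1 against (b1, O): payoffs 16, 18 → best response D.
Player 1 against (b2, I): payoffs 18, 13 → best response U.
Player 1 against (b2, O): payoffs 8, 20 → best response D.
Player 1 against (b3, I): payoffs 10, 9 → best response U.
Player 1 against (b3, O): payoffs 4, 17 → best response D.
Player 2 against (U, I): payoffs 4, 17, 10 → best response b2.
Player 2 against (U, O): payoffs 3, 10, 11 → best response b3.
Player 2 against (D, I): payoffs 6, 12, 14 → best response b3.
Player 2 against (D, O): payoffs 16, 8, 19 → best response b3.
Player 3 against (U, b1): payoffs 20, 2 → best response I.
Player 3 against (U, b2): payoffs 15, 6 → best response I.
Player 3 against (U, b3): payoffs 11, 4 → best response I.
Player 3 against (D, b1): payoffs 4, 11 → best response O.
Player 3 against (D, b2): payoffs 3, 18 → best response O.
Player 3 against (D, b3): payoffs 15, 1 → best response I.
Mutual best responses: (U, b2, I).

Pure NE: (U, b2, I)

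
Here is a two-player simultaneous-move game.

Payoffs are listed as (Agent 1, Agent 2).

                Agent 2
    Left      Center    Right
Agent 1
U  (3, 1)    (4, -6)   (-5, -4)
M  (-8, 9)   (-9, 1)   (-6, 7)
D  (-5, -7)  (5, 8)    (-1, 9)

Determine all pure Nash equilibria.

(U, Left): Agent 1 gets 3, best alternative -5; Agent 2 gets 1, best alternative -4. No profitable deviation — NE.
(U, Center): Agent 1 can switch to D (4 → 5). Not NE.
(U, Right): Agent 1 can switch to D (-5 → -1). Not NE.
(M, Left): Agent 1 can switch to U (-8 → 3). Not NE.
(M, Center): Agent 1 can switch to U (-9 → 4). Not NE.
(M, Right): Agent 1 can switch to U (-6 → -5). Not NE.
(D, Left): Agent 1 can switch to U (-5 → 3). Not NE.
(D, Center): Agent 2 can switch to Right (8 → 9). Not NE.
(D, Right): Agent 1 gets -1, best alternative -5; Agent 2 gets 9, best alternative 8. No profitable deviation — NE.

The pure Nash equilibria are (U, Left), (D, Right).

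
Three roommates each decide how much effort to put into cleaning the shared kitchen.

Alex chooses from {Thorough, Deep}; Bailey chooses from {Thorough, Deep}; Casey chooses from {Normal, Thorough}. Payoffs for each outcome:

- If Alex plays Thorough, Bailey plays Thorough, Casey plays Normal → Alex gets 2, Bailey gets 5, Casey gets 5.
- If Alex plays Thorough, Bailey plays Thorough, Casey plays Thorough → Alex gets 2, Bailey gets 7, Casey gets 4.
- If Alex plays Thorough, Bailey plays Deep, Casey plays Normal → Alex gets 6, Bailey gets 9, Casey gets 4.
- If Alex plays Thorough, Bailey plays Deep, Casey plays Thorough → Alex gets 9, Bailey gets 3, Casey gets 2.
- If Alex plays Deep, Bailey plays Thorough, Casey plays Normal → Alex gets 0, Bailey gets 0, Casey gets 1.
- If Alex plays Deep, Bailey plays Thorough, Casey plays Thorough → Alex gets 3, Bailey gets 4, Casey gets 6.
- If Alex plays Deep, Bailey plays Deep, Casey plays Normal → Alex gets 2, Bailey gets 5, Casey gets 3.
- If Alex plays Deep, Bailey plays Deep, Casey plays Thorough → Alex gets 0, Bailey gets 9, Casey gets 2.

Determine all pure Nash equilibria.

(Thorough, Deep, Normal)

(Thorough, Thorough, Normal): Bailey can switch to Deep (5 → 9). Not NE.
(Thorough, Thorough, Thorough): Alex can switch to Deep (2 → 3). Not NE.
(Thorough, Deep, Normal): Alex gets 6, best alternative 2; Bailey gets 9, best alternative 5; Casey gets 4, best alternative 2. No profitable deviation — NE.
(Thorough, Deep, Thorough): Bailey can switch to Thorough (3 → 7). Not NE.
(Deep, Thorough, Normal): Alex can switch to Thorough (0 → 2). Not NE.
(Deep, Thorough, Thorough): Bailey can switch to Deep (4 → 9). Not NE.
(Deep, Deep, Normal): Alex can switch to Thorough (2 → 6). Not NE.
(Deep, Deep, Thorough): Alex can switch to Thorough (0 → 9). Not NE.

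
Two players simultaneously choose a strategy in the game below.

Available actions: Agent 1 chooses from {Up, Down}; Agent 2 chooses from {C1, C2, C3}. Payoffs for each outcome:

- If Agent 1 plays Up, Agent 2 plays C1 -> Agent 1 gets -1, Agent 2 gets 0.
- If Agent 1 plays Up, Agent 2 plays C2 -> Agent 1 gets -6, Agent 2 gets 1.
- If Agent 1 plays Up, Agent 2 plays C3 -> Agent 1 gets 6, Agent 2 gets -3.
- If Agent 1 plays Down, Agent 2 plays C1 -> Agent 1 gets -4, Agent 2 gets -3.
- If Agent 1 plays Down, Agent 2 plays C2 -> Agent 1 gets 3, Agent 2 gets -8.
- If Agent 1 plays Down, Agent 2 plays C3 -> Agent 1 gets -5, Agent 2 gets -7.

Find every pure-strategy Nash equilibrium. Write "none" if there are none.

Mark each player's best response to every combination of opponents' strategies; a profile where every player is best-responding is a pure Nash equilibrium.
Agent 1 against C1: payoffs -1, -4 → best response Up.
Agent 1 against C2: payoffs -6, 3 → best response Down.
Agent 1 against C3: payoffs 6, -5 → best response Up.
Agent 2 against Up: payoffs 0, 1, -3 → best response C2.
Agent 2 against Down: payoffs -3, -8, -7 → best response C1.
No profile is a mutual best response for all players.

No pure-strategy Nash equilibrium.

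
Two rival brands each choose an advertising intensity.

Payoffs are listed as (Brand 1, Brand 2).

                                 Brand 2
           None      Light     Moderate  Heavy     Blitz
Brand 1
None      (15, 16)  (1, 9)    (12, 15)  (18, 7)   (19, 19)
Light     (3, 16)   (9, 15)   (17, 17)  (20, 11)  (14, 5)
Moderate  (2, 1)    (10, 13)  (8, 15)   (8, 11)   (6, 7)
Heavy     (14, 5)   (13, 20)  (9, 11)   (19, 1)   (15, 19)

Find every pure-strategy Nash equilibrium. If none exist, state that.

For each strategy profile, look for a profitable unilateral deviation.
(None, None): Brand 2 can switch to Blitz (16 → 19). Not NE.
(None, Light): Brand 1 can switch to Light (1 → 9). Not NE.
(None, Moderate): Brand 1 can switch to Light (12 → 17). Not NE.
(None, Heavy): Brand 1 can switch to Light (18 → 20). Not NE.
(None, Blitz): Brand 1 gets 19, best alternative 15; Brand 2 gets 19, best alternative 16. No profitable deviation — NE.
(Light, None): Brand 1 can switch to None (3 → 15). Not NE.
(Light, Light): Brand 1 can switch to Moderate (9 → 10). Not NE.
(Light, Moderate): Brand 1 gets 17, best alternative 12; Brand 2 gets 17, best alternative 16. No profitable deviation — NE.
(Heavy, Light): Brand 1 gets 13, best alternative 10; Brand 2 gets 20, best alternative 19. No profitable deviation — NE.
(The remaining 11 profiles each have a profitable deviation by the same check.)

(None, Blitz); (Light, Moderate); (Heavy, Light)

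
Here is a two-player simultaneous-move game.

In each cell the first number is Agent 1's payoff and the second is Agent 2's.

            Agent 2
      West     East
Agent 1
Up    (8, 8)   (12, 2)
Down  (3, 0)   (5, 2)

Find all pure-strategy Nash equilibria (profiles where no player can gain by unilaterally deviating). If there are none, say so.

Agent 1 against West: payoffs 8, 3 → best response Up.
Agent 1 against East: payoffs 12, 5 → best response Up.
Agent 2 against Up: payoffs 8, 2 → best response West.
Agent 2 against Down: payoffs 0, 2 → best response East.
Mutual best responses: (Up, West).

Pure NE: (Up, West)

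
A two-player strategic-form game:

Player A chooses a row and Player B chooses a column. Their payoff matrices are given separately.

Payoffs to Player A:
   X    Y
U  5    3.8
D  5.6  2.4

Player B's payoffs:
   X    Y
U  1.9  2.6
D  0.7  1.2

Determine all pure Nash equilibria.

(U, X): Player A can switch to D (5 → 5.6). Not NE.
(U, Y): Player A gets 3.8, best alternative 2.4; Player B gets 2.6, best alternative 1.9. No profitable deviation — NE.
(D, X): Player B can switch to Y (0.7 → 1.2). Not NE.
(D, Y): Player A can switch to U (2.4 → 3.8). Not NE.

The unique pure-strategy Nash equilibrium is (U, Y).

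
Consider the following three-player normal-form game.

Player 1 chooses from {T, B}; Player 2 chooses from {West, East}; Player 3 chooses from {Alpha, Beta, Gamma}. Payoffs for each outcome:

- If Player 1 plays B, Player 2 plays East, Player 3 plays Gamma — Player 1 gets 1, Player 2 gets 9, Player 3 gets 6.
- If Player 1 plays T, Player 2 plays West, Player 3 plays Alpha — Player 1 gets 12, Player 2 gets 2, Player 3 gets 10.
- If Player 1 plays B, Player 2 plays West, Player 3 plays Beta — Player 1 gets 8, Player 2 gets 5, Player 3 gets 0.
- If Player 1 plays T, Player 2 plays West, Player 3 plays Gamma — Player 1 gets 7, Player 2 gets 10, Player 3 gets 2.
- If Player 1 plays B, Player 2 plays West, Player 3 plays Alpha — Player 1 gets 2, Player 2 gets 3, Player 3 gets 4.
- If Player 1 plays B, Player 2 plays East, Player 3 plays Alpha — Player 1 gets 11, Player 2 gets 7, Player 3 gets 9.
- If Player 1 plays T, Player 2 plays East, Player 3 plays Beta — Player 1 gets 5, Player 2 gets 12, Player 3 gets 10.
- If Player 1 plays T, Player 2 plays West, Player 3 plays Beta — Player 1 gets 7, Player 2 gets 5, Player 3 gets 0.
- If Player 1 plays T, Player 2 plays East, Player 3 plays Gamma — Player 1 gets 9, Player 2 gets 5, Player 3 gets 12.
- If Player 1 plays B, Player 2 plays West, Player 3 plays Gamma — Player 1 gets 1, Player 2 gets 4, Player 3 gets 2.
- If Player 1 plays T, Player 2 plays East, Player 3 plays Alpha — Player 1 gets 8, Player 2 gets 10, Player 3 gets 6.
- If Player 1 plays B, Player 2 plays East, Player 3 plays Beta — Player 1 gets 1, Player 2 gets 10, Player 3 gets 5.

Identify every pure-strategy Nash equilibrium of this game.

(B, East, Alpha)

For each strategy profile, look for a profitable unilateral deviation.
(T, West, Alpha): Player 2 can switch to East (2 → 10). Not NE.
(T, West, Beta): Player 1 can switch to B (7 → 8). Not NE.
(T, West, Gamma): Player 3 can switch to Alpha (2 → 10). Not NE.
(T, East, Alpha): Player 1 can switch to B (8 → 11). Not NE.
(T, East, Beta): Player 3 can switch to Gamma (10 → 12). Not NE.
(T, East, Gamma): Player 2 can switch to West (5 → 10). Not NE.
(B, West, Alpha): Player 1 can switch to T (2 → 12). Not NE.
(B, West, Beta): Player 2 can switch to East (5 → 10). Not NE.
(B, West, Gamma): Player 1 can switch to T (1 → 7). Not NE.
(B, East, Alpha): Player 1 gets 11, best alternative 8; Player 2 gets 7, best alternative 3; Player 3 gets 9, best alternative 6. No profitable deviation — NE.
(B, East, Beta): Player 1 can switch to T (1 → 5). Not NE.
(B, East, Gamma): Player 1 can switch to T (1 → 9). Not NE.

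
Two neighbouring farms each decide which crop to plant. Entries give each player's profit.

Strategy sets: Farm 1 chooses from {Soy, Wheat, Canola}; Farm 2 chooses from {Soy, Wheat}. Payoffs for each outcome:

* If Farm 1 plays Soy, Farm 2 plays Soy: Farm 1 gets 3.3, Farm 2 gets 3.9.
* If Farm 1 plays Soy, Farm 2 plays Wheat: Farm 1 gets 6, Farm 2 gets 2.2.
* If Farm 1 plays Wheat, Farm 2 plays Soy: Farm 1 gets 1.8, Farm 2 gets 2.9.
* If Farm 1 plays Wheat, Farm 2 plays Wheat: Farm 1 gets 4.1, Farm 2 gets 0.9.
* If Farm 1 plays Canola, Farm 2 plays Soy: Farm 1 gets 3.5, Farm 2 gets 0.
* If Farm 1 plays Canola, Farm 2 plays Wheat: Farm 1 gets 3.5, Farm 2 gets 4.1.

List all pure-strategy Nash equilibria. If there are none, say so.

This game has no pure Nash equilibrium.

(Soy, Soy): Farm 1 can switch to Canola (3.3 → 3.5). Not NE.
(Soy, Wheat): Farm 2 can switch to Soy (2.2 → 3.9). Not NE.
(Wheat, Soy): Farm 1 can switch to Soy (1.8 → 3.3). Not NE.
(Wheat, Wheat): Farm 1 can switch to Soy (4.1 → 6). Not NE.
(Canola, Soy): Farm 2 can switch to Wheat (0 → 4.1). Not NE.
(Canola, Wheat): Farm 1 can switch to Soy (3.5 → 6). Not NE.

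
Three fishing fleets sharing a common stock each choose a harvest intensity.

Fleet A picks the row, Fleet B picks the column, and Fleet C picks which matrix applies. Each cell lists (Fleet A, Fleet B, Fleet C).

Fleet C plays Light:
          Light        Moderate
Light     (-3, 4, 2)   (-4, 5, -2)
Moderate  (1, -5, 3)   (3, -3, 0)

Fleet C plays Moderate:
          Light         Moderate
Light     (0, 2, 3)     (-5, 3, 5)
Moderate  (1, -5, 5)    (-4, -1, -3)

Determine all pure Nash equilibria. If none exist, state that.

(Light, Light, Light): Fleet A can switch to Moderate (-3 → 1). Not NE.
(Light, Light, Moderate): Fleet A can switch to Moderate (0 → 1). Not NE.
(Light, Moderate, Light): Fleet A can switch to Moderate (-4 → 3). Not NE.
(Light, Moderate, Moderate): Fleet A can switch to Moderate (-5 → -4). Not NE.
(Moderate, Light, Light): Fleet B can switch to Moderate (-5 → -3). Not NE.
(Moderate, Light, Moderate): Fleet B can switch to Moderate (-5 → -1). Not NE.
(Moderate, Moderate, Light): Fleet A gets 3, best alternative -4; Fleet B gets -3, best alternative -5; Fleet C gets 0, best alternative -3. No profitable deviation — NE.
(The remaining 1 profile has a profitable deviation by the same check.)

(Moderate, Moderate, Light)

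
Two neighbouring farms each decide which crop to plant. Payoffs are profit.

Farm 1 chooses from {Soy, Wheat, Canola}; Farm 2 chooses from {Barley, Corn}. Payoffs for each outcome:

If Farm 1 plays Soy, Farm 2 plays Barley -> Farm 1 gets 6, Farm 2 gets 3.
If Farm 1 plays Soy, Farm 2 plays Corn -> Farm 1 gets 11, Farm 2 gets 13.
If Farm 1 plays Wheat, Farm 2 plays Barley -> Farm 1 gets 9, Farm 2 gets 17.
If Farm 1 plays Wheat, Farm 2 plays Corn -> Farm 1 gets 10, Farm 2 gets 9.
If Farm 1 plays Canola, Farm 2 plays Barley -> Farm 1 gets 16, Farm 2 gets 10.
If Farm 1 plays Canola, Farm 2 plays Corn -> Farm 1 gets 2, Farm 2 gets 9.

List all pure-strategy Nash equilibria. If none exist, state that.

(Soy, Barley): Farm 1 can switch to Wheat (6 → 9). Not NE.
(Soy, Corn): Farm 1 gets 11, best alternative 10; Farm 2 gets 13, best alternative 3. No profitable deviation — NE.
(Wheat, Barley): Farm 1 can switch to Canola (9 → 16). Not NE.
(Wheat, Corn): Farm 1 can switch to Soy (10 → 11). Not NE.
(Canola, Barley): Farm 1 gets 16, best alternative 9; Farm 2 gets 10, best alternative 9. No profitable deviation — NE.
(Canola, Corn): Farm 1 can switch to Soy (2 → 11). Not NE.

Pure-strategy Nash equilibria: (Soy, Corn), (Canola, Barley)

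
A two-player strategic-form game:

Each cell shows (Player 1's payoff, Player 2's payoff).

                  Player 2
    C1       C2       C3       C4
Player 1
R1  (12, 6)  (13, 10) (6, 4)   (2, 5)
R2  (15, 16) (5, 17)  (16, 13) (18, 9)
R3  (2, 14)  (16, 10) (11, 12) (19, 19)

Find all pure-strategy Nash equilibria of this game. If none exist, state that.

The unique pure-strategy Nash equilibrium is (R3, C4).

(R1, C1): Player 1 can switch to R2 (12 → 15). Not NE.
(R1, C2): Player 1 can switch to R3 (13 → 16). Not NE.
(R1, C3): Player 1 can switch to R2 (6 → 16). Not NE.
(R1, C4): Player 1 can switch to R2 (2 → 18). Not NE.
(R2, C1): Player 2 can switch to C2 (16 → 17). Not NE.
(R2, C2): Player 1 can switch to R1 (5 → 13). Not NE.
(R2, C3): Player 2 can switch to C1 (13 → 16). Not NE.
(R2, C4): Player 1 can switch to R3 (18 → 19). Not NE.
(R3, C1): Player 1 can switch to R1 (2 → 12). Not NE.
(R3, C2): Player 2 can switch to C1 (10 → 14). Not NE.
(R3, C4): Player 1 gets 19, best alternative 18; Player 2 gets 19, best alternative 14. No profitable deviation — NE.
(The remaining 1 profile has a profitable deviation by the same check.)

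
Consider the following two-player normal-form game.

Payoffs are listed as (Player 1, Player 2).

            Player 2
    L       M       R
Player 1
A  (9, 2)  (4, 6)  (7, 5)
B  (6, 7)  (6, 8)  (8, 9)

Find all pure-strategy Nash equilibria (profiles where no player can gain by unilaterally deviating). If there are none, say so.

(A, L): Player 2 can switch to M (2 → 6). Not NE.
(A, M): Player 1 can switch to B (4 → 6). Not NE.
(A, R): Player 1 can switch to B (7 → 8). Not NE.
(B, L): Player 1 can switch to A (6 → 9). Not NE.
(B, M): Player 2 can switch to R (8 → 9). Not NE.
(B, R): Player 1 gets 8, best alternative 7; Player 2 gets 9, best alternative 8. No profitable deviation — NE.

The unique pure-strategy Nash equilibrium is (B, R).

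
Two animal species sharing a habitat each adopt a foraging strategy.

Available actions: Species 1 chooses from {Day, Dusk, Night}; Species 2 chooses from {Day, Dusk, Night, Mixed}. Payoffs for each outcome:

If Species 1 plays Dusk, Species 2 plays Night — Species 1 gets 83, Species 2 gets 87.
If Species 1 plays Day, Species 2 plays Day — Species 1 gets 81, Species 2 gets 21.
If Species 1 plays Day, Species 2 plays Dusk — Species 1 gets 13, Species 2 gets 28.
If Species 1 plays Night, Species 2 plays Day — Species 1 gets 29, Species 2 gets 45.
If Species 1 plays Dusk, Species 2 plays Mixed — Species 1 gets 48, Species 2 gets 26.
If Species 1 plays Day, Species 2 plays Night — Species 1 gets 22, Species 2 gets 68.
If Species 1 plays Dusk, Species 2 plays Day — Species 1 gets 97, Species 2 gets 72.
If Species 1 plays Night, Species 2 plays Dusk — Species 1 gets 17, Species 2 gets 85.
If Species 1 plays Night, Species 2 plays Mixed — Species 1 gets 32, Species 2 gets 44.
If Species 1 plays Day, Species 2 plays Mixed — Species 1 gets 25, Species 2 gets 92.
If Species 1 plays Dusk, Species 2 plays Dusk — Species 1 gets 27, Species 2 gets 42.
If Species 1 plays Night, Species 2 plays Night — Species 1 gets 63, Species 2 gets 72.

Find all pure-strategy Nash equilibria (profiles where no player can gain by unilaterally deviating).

Pure NE: (Dusk, Night)

Mark each player's best response to every combination of opponents' strategies; a profile where every player is best-responding is a pure Nash equilibrium.
Species 1 against Day: payoffs 81, 97, 29 → best response Dusk.
Species 1 against Dusk: payoffs 13, 27, 17 → best response Dusk.
Species 1 against Night: payoffs 22, 83, 63 → best response Dusk.
Species 1 against Mixed: payoffs 25, 48, 32 → best response Dusk.
Species 2 against Day: payoffs 21, 28, 68, 92 → best response Mixed.
Species 2 against Dusk: payoffs 72, 42, 87, 26 → best response Night.
Species 2 against Night: payoffs 45, 85, 72, 44 → best response Dusk.
Mutual best responses: (Dusk, Night).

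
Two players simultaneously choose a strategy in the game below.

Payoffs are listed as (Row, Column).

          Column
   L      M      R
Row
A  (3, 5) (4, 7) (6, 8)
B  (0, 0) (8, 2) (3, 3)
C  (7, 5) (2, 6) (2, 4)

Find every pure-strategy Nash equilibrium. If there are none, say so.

(A, L): Row can switch to C (3 → 7). Not NE.
(A, M): Row can switch to B (4 → 8). Not NE.
(A, R): Row gets 6, best alternative 3; Column gets 8, best alternative 7. No profitable deviation — NE.
(B, L): Row can switch to A (0 → 3). Not NE.
(B, M): Column can switch to R (2 → 3). Not NE.
(B, R): Row can switch to A (3 → 6). Not NE.
(C, L): Column can switch to M (5 → 6). Not NE.
(The remaining 2 profiles each have a profitable deviation by the same check.)

The unique pure-strategy Nash equilibrium is (A, R).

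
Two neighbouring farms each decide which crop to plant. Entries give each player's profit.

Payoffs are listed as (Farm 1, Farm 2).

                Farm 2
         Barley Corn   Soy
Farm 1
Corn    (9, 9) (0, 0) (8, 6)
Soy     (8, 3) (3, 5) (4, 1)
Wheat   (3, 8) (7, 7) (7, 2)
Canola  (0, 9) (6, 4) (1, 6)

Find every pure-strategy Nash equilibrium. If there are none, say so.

(Corn, Barley): Farm 1 gets 9, best alternative 8; Farm 2 gets 9, best alternative 6. No profitable deviation — NE.
(Corn, Corn): Farm 1 can switch to Soy (0 → 3). Not NE.
(Corn, Soy): Farm 2 can switch to Barley (6 → 9). Not NE.
(Soy, Barley): Farm 1 can switch to Corn (8 → 9). Not NE.
(Soy, Corn): Farm 1 can switch to Wheat (3 → 7). Not NE.
(Soy, Soy): Farm 1 can switch to Corn (4 → 8). Not NE.
(Wheat, Barley): Farm 1 can switch to Corn (3 → 9). Not NE.
(Wheat, Corn): Farm 2 can switch to Barley (7 → 8). Not NE.
(Wheat, Soy): Farm 1 can switch to Corn (7 → 8). Not NE.
(Canola, Barley): Farm 1 can switch to Corn (0 → 9). Not NE.
(Canola, Corn): Farm 1 can switch to Wheat (6 → 7). Not NE.
(The remaining 1 profile has a profitable deviation by the same check.)

(Corn, Barley)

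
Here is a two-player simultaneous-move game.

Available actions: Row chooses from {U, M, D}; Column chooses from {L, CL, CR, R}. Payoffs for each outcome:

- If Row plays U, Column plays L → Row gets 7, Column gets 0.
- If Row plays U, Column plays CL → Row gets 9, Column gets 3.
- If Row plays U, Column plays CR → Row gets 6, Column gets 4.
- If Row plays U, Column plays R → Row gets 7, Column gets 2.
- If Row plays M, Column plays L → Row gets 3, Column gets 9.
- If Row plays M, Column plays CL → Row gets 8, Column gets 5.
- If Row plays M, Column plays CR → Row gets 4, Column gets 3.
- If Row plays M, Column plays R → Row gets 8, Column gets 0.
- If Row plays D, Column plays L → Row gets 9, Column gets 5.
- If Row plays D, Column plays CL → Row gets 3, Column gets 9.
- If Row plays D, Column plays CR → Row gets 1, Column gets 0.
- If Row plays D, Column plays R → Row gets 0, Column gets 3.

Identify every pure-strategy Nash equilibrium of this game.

Mark each player's best response to every combination of opponents' strategies; a profile where every player is best-responding is a pure Nash equilibrium.
Row against L: payoffs 7, 3, 9 → best response D.
Row against CL: payoffs 9, 8, 3 → best response U.
Row against CR: payoffs 6, 4, 1 → best response U.
Row against R: payoffs 7, 8, 0 → best response M.
Column against U: payoffs 0, 3, 4, 2 → best response CR.
Column against M: payoffs 9, 5, 3, 0 → best response L.
Column against D: payoffs 5, 9, 0, 3 → best response CL.
Mutual best responses: (U, CR).

(U, CR)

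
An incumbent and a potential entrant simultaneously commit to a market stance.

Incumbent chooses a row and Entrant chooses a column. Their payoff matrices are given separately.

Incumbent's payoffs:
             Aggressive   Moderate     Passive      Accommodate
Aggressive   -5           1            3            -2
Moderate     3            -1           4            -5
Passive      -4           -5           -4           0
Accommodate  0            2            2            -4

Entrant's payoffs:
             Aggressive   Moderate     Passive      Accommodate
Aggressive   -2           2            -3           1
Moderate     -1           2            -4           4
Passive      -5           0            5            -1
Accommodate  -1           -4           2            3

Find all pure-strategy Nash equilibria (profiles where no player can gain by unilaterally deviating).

Incumbent against Aggressive: payoffs -5, 3, -4, 0 → best response Moderate.
Incumbent against Moderate: payoffs 1, -1, -5, 2 → best response Accommodate.
Incumbent against Passive: payoffs 3, 4, -4, 2 → best response Moderate.
Incumbent against Accommodate: payoffs -2, -5, 0, -4 → best response Passive.
Entrant against Aggressive: payoffs -2, 2, -3, 1 → best response Moderate.
Entrant against Moderate: payoffs -1, 2, -4, 4 → best response Accommodate.
Entrant against Passive: payoffs -5, 0, 5, -1 → best response Passive.
Entrant against Accommodate: payoffs -1, -4, 2, 3 → best response Accommodate.
No profile is a mutual best response for all players.

This game has no pure Nash equilibrium.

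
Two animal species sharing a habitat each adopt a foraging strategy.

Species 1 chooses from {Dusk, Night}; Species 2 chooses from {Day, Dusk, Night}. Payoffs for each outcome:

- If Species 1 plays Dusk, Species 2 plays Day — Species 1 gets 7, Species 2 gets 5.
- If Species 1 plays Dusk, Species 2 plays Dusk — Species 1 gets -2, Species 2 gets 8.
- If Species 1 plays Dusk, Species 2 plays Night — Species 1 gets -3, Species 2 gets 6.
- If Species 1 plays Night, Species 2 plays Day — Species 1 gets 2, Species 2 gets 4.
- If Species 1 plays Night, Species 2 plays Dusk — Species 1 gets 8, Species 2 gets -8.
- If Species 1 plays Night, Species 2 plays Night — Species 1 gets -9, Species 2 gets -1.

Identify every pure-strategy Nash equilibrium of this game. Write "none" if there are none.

Species 1 against Day: payoffs 7, 2 → best response Dusk.
Species 1 against Dusk: payoffs -2, 8 → best response Night.
Species 1 against Night: payoffs -3, -9 → best response Dusk.
Species 2 against Dusk: payoffs 5, 8, 6 → best response Dusk.
Species 2 against Night: payoffs 4, -8, -1 → best response Day.
No profile is a mutual best response for all players.

none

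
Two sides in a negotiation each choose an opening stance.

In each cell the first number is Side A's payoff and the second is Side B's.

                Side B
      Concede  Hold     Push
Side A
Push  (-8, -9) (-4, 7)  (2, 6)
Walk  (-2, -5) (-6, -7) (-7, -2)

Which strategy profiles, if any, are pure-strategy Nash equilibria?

(Push, Hold)

Mark each player's best response to every combination of opponents' strategies; a profile where every player is best-responding is a pure Nash equilibrium.
Side A against Concede: payoffs -8, -2 → best response Walk.
Side A against Hold: payoffs -4, -6 → best response Push.
Side A against Push: payoffs 2, -7 → best response Push.
Side B against Push: payoffs -9, 7, 6 → best response Hold.
Side B against Walk: payoffs -5, -7, -2 → best response Push.
Mutual best responses: (Push, Hold).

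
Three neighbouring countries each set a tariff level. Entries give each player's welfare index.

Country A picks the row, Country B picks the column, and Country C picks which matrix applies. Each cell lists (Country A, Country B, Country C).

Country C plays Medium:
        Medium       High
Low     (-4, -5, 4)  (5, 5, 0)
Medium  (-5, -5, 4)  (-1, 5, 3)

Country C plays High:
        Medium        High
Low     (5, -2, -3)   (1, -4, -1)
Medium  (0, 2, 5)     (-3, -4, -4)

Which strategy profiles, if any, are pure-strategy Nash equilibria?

Mark each player's best response to every combination of opponents' strategies; a profile where every player is best-responding is a pure Nash equilibrium.
Country A against (Medium, Medium): payoffs -4, -5 → best response Low.
Country A against (Medium, High): payoffs 5, 0 → best response Low.
Country A against (High, Medium): payoffs 5, -1 → best response Low.
Country A against (High, High): payoffs 1, -3 → best response Low.
Country B against (Low, Medium): payoffs -5, 5 → best response High.
Country B against (Low, High): payoffs -2, -4 → best response Medium.
Country B against (Medium, Medium): payoffs -5, 5 → best response High.
Country B against (Medium, High): payoffs 2, -4 → best response Medium.
Country C against (Low, Medium): payoffs 4, -3 → best response Medium.
Country C against (Low, High): payoffs 0, -1 → best response Medium.
Country C against (Medium, Medium): payoffs 4, 5 → best response High.
Country C against (Medium, High): payoffs 3, -4 → best response Medium.
Mutual best responses: (Low, High, Medium).

(Low, High, Medium)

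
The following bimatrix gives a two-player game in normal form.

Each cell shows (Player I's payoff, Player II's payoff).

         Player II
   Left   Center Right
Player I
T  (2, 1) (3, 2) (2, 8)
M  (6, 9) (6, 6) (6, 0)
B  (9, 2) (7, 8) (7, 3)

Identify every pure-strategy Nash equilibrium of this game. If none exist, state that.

The unique pure-strategy Nash equilibrium is (B, Center).

Player I against Left: payoffs 2, 6, 9 → best response B.
Player I against Center: payoffs 3, 6, 7 → best response B.
Player I against Right: payoffs 2, 6, 7 → best response B.
Player II against T: payoffs 1, 2, 8 → best response Right.
Player II against M: payoffs 9, 6, 0 → best response Left.
Player II against B: payoffs 2, 8, 3 → best response Center.
Mutual best responses: (B, Center).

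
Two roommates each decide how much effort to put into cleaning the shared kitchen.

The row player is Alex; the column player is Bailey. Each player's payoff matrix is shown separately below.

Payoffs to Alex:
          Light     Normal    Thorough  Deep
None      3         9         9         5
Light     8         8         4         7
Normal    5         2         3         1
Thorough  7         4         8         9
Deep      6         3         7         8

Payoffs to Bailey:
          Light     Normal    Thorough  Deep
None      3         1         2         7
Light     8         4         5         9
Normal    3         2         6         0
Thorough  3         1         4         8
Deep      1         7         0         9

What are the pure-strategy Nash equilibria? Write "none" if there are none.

Alex against Light: payoffs 3, 8, 5, 7, 6 → best response Light.
Alex against Normal: payoffs 9, 8, 2, 4, 3 → best response None.
Alex against Thorough: payoffs 9, 4, 3, 8, 7 → best response None.
Alex against Deep: payoffs 5, 7, 1, 9, 8 → best response Thorough.
Bailey against None: payoffs 3, 1, 2, 7 → best response Deep.
Bailey against Light: payoffs 8, 4, 5, 9 → best response Deep.
Bailey against Normal: payoffs 3, 2, 6, 0 → best response Thorough.
Bailey against Thorough: payoffs 3, 1, 4, 8 → best response Deep.
Bailey against Deep: payoffs 1, 7, 0, 9 → best response Deep.
Mutual best responses: (Thorough, Deep).

Pure NE: (Thorough, Deep)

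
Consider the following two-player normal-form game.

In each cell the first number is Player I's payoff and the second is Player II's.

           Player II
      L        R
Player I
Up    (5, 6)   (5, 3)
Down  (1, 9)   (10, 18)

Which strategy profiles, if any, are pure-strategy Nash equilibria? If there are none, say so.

(Up, L), (Down, R)

Mark each player's best response to every combination of opponents' strategies; a profile where every player is best-responding is a pure Nash equilibrium.
Player I against L: payoffs 5, 1 → best response Up.
Player I against R: payoffs 5, 10 → best response Down.
Player II against Up: payoffs 6, 3 → best response L.
Player II against Down: payoffs 9, 18 → best response R.
Mutual best responses: (Up, L); (Down, R).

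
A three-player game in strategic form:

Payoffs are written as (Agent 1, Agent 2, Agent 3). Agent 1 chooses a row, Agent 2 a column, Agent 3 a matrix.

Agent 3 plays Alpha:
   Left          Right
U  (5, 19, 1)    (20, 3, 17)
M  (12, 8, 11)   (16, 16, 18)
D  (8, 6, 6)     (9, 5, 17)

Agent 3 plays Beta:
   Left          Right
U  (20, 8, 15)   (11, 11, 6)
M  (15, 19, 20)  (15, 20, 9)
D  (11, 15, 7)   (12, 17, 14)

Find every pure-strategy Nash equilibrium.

(U, Left, Alpha): Agent 1 can switch to M (5 → 12). Not NE.
(U, Left, Beta): Agent 2 can switch to Right (8 → 11). Not NE.
(U, Right, Alpha): Agent 2 can switch to Left (3 → 19). Not NE.
(U, Right, Beta): Agent 1 can switch to M (11 → 15). Not NE.
(M, Left, Alpha): Agent 2 can switch to Right (8 → 16). Not NE.
(M, Left, Beta): Agent 1 can switch to U (15 → 20). Not NE.
(The remaining 6 profiles each have a profitable deviation by the same check.)

No pure-strategy Nash equilibrium.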